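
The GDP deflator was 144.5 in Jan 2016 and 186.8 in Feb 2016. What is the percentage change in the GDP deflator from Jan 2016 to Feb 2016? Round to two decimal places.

Change = (186.8 − 144.5) / 144.5 × 100
       = 42.3 / 144.5 × 100 = 29.2734%

29.27%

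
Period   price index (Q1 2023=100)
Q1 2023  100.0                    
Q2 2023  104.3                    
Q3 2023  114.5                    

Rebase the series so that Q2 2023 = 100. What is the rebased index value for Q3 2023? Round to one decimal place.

Rebased(Q3 2023) = 114.5 / 104.3 × 100 = 109.7795

109.8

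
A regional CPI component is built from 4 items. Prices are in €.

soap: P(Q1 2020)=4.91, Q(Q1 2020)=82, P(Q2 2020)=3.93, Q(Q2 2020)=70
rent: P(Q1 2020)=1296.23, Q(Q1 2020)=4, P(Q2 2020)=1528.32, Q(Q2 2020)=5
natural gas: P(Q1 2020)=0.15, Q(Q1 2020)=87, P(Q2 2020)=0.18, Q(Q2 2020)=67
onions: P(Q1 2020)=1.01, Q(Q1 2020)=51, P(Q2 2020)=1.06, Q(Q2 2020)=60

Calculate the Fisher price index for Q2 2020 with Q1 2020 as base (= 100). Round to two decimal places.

115.50

Laspeyres component (base-period weights):
ΣP(Q2 2020)Q(Q1 2020) = 3.93×82 + 1528.32×4 + 0.18×87 + 1.06×51 = 322.26 + 6113.28 + 15.66 + 54.06 = 6505.26
ΣP(Q1 2020)Q(Q1 2020) = 4.91×82 + 1296.23×4 + 0.15×87 + 1.01×51 = 402.62 + 5184.92 + 13.05 + 51.51 = 5652.1
L = 6505.26 / 5652.1 × 100 = 115.0946
Paasche component (current-period weights):
ΣP(Q2 2020)Q(Q2 2020) = 3.93×70 + 1528.32×5 + 0.18×67 + 1.06×60 = 275.1 + 7641.6 + 12.06 + 63.6 = 7992.36
ΣP(Q1 2020)Q(Q2 2020) = 4.91×70 + 1296.23×5 + 0.15×67 + 1.01×60 = 343.7 + 6481.15 + 10.05 + 60.6 = 6895.5
P = 7992.36 / 6895.5 × 100 = 115.9069
Fisher = √(L × P) = √(115.0946 × 115.9069) = 115.5000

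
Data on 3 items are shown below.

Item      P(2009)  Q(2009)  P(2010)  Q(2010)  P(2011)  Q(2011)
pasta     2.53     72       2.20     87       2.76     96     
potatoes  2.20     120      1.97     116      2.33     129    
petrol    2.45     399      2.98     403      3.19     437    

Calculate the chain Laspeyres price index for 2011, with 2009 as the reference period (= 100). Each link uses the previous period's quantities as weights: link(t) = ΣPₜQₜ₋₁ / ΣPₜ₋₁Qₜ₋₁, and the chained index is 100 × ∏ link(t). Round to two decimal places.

123.26

Link 2009→2010:
ΣP(2010)Q(2009) = 2.20×72 + 1.97×120 + 2.98×399 = 158.4 + 236.4 + 1189.02 = 1583.82
ΣP(2009)Q(2009) = 2.53×72 + 2.20×120 + 2.45×399 = 182.16 + 264 + 977.55 = 1423.71
link = 1583.82/1423.71 = 1.112460
Link 2010→2011:
ΣP(2011)Q(2010) = 2.76×87 + 2.33×116 + 3.19×403 = 240.12 + 270.28 + 1285.57 = 1795.97
ΣP(2010)Q(2010) = 2.20×87 + 1.97×116 + 2.98×403 = 191.4 + 228.52 + 1200.94 = 1620.86
link = 1795.97/1620.86 = 1.108035
Chained index = 100 × 1.112460 × 1.108035 = 123.2645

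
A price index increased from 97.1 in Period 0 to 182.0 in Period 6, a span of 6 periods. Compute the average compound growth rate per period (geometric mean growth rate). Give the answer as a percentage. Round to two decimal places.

11.04%

Growth factor = (182.0/97.1)^(1/6) = (1.874356)^(1/6) = 1.110390
Growth rate = 1.110390 − 1 = 0.110390 = 11.0390%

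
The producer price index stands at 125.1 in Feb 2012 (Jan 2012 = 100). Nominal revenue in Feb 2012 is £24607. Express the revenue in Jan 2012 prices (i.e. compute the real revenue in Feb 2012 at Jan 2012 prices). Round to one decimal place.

Real = Nominal ÷ (Index/100) = 24607 ÷ (125.1/100)
     = 24607 ÷ 1.251 = 19669.8641

19669.9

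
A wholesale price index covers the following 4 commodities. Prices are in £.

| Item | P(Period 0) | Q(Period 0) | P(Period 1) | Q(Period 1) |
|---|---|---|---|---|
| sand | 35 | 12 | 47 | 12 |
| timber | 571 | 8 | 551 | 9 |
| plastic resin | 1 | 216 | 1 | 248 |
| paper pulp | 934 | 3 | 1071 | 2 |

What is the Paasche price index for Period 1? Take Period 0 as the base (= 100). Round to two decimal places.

103.10

Paasche price index uses current-period quantities as weights.
ΣP(Period 1)·Q(Period 1) = 47×12 + 551×9 + 1×248 + 1071×2 = 564 + 4959 + 248 + 2142 = 7913
ΣP(Period 0)·Q(Period 1) = 35×12 + 571×9 + 1×248 + 934×2 = 420 + 5139 + 248 + 1868 = 7675
Index = 7913 / 7675 × 100 = 103.1010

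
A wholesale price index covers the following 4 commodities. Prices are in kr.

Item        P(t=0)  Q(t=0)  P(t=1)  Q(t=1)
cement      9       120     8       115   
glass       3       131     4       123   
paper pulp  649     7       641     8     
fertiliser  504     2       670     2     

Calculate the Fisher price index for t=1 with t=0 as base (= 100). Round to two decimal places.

103.86

Laspeyres component (base-period weights):
ΣP(t=1)Q(t=0) = 8×120 + 4×131 + 641×7 + 670×2 = 960 + 524 + 4487 + 1340 = 7311
ΣP(t=0)Q(t=0) = 9×120 + 3×131 + 649×7 + 504×2 = 1080 + 393 + 4543 + 1008 = 7024
L = 7311 / 7024 × 100 = 104.0860
Paasche component (current-period weights):
ΣP(t=1)Q(t=1) = 8×115 + 4×123 + 641×8 + 670×2 = 920 + 492 + 5128 + 1340 = 7880
ΣP(t=0)Q(t=1) = 9×115 + 3×123 + 649×8 + 504×2 = 1035 + 369 + 5192 + 1008 = 7604
P = 7880 / 7604 × 100 = 103.6297
Fisher = √(L × P) = √(104.0860 × 103.6297) = 103.8576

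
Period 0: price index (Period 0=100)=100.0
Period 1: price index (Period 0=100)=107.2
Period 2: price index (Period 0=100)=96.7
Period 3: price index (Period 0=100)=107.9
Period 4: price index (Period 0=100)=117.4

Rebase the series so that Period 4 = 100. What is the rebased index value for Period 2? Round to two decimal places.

Rebased(Period 2) = 96.7 / 117.4 × 100 = 82.3680

82.37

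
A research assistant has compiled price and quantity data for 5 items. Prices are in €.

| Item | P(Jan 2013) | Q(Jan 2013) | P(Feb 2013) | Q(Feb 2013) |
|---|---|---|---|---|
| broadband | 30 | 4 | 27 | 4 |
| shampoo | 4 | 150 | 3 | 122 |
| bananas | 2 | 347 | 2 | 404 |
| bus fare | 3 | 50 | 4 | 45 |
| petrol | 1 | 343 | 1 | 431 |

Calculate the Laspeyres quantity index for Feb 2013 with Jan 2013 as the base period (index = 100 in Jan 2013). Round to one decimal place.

Laspeyres quantity index uses base-period prices as weights.
ΣP(Jan 2013)·Q(Feb 2013) = 30×4 + 4×122 + 2×404 + 3×45 + 1×431 = 120 + 488 + 808 + 135 + 431 = 1982
ΣP(Jan 2013)·Q(Jan 2013) = 30×4 + 4×150 + 2×347 + 3×50 + 1×343 = 120 + 600 + 694 + 150 + 343 = 1907
Index = 1982 / 1907 × 100 = 103.9329

103.9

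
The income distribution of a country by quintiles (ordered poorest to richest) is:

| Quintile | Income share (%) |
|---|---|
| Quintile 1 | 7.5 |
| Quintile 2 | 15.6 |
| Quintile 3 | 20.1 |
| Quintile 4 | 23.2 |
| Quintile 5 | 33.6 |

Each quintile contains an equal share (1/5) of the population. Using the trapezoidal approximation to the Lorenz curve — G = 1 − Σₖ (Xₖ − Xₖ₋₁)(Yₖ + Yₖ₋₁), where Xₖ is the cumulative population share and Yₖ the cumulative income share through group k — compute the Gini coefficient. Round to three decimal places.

Cumulative income shares Yₖ: 0.0750, 0.2310, 0.4320, 0.6640, 1.0000
Σ (Xₖ−Xₖ₋₁)(Yₖ+Yₖ₋₁) = (1/5)(0.0750+0.0000) + (1/5)(0.2310+0.0750) + (1/5)(0.4320+0.2310) + (1/5)(0.6640+0.4320) + (1/5)(1.0000+0.6640)
  = 0.0150 + 0.0612 + 0.1326 + 0.2192 + 0.3328 = 0.7608
G = 1 − 0.7608 = 0.2392

0.239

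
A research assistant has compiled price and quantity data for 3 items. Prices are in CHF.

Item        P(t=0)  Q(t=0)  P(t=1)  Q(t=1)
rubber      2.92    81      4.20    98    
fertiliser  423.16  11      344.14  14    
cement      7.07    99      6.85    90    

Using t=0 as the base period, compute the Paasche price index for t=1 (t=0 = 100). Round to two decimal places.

85.39

Paasche price index uses current-period quantities as weights.
ΣP(t=1)·Q(t=1) = 4.20×98 + 344.14×14 + 6.85×90 = 411.6 + 4817.96 + 616.5 = 5846.06
ΣP(t=0)·Q(t=1) = 2.92×98 + 423.16×14 + 7.07×90 = 286.16 + 5924.24 + 636.3 = 6846.7
Index = 5846.06 / 6846.7 × 100 = 85.3851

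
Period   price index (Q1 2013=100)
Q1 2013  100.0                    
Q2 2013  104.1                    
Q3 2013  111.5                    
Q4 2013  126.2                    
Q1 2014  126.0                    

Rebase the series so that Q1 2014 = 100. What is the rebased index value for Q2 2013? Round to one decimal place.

82.6

Rebased(Q2 2013) = 104.1 / 126.0 × 100 = 82.6190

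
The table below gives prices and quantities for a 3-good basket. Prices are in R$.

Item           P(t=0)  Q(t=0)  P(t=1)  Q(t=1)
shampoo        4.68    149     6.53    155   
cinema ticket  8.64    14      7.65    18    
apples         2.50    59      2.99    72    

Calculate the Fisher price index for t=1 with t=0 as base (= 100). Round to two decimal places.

Laspeyres component (base-period weights):
ΣP(t=1)Q(t=0) = 6.53×149 + 7.65×14 + 2.99×59 = 972.97 + 107.1 + 176.41 = 1256.48
ΣP(t=0)Q(t=0) = 4.68×149 + 8.64×14 + 2.50×59 = 697.32 + 120.96 + 147.5 = 965.78
L = 1256.48 / 965.78 × 100 = 130.1000
Paasche component (current-period weights):
ΣP(t=1)Q(t=1) = 6.53×155 + 7.65×18 + 2.99×72 = 1012.15 + 137.7 + 215.28 = 1365.13
ΣP(t=0)Q(t=1) = 4.68×155 + 8.64×18 + 2.50×72 = 725.4 + 155.52 + 180 = 1060.92
P = 1365.13 / 1060.92 × 100 = 128.6742
Fisher = √(L × P) = √(130.1000 × 128.6742) = 129.3851

129.39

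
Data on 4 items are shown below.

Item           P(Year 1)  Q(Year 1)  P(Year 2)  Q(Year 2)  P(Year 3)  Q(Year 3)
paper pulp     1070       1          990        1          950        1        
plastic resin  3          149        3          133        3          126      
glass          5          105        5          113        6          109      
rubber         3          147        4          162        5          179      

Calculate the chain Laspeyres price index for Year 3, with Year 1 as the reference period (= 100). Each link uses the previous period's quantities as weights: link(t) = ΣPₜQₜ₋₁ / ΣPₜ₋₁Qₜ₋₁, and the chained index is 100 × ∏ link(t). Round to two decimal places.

Link Year 1→Year 2:
ΣP(Year 2)Q(Year 1) = 990×1 + 3×149 + 5×105 + 4×147 = 990 + 447 + 525 + 588 = 2550
ΣP(Year 1)Q(Year 1) = 1070×1 + 3×149 + 5×105 + 3×147 = 1070 + 447 + 525 + 441 = 2483
link = 2550/2483 = 1.026983
Link Year 2→Year 3:
ΣP(Year 3)Q(Year 2) = 950×1 + 3×133 + 6×113 + 5×162 = 950 + 399 + 678 + 810 = 2837
ΣP(Year 2)Q(Year 2) = 990×1 + 3×133 + 5×113 + 4×162 = 990 + 399 + 565 + 648 = 2602
link = 2837/2602 = 1.090315
Chained index = 100 × 1.026983 × 1.090315 = 111.9736

111.97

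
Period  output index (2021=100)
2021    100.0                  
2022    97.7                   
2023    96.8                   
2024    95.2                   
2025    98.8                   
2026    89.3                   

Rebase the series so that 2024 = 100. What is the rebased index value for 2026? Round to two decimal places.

Rebased(2026) = 89.3 / 95.2 × 100 = 93.8025

93.80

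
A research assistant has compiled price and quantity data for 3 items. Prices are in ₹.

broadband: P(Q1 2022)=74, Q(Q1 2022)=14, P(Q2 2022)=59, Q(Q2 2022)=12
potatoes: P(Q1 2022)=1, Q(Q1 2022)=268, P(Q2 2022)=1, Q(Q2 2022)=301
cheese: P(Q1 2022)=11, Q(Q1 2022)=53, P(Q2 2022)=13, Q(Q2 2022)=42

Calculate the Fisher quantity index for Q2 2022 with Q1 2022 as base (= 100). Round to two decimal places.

87.35

Laspeyres component (base-period weights):
ΣP(Q1 2022)Q(Q2 2022) = 74×12 + 1×301 + 11×42 = 888 + 301 + 462 = 1651
ΣP(Q1 2022)Q(Q1 2022) = 74×14 + 1×268 + 11×53 = 1036 + 268 + 583 = 1887
L = 1651 / 1887 × 100 = 87.4934
Paasche component (current-period weights):
ΣP(Q2 2022)Q(Q2 2022) = 59×12 + 1×301 + 13×42 = 708 + 301 + 546 = 1555
ΣP(Q2 2022)Q(Q1 2022) = 59×14 + 1×268 + 13×53 = 826 + 268 + 689 = 1783
P = 1555 / 1783 × 100 = 87.2126
Fisher = √(L × P) = √(87.4934 × 87.2126) = 87.3529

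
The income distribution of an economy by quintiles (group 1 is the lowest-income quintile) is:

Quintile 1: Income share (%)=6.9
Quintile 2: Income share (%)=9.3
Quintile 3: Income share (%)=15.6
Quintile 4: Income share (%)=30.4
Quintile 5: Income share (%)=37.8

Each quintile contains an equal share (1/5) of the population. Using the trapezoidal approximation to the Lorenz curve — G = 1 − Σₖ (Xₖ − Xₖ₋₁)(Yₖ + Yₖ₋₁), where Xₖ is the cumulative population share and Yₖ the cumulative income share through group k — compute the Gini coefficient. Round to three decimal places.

0.332

Cumulative income shares Yₖ: 0.0690, 0.1620, 0.3180, 0.6220, 1.0000
Σ (Xₖ−Xₖ₋₁)(Yₖ+Yₖ₋₁) = (1/5)(0.0690+0.0000) + (1/5)(0.1620+0.0690) + (1/5)(0.3180+0.1620) + (1/5)(0.6220+0.3180) + (1/5)(1.0000+0.6220)
  = 0.0138 + 0.0462 + 0.0960 + 0.1880 + 0.3244 = 0.6684
G = 1 − 0.6684 = 0.3316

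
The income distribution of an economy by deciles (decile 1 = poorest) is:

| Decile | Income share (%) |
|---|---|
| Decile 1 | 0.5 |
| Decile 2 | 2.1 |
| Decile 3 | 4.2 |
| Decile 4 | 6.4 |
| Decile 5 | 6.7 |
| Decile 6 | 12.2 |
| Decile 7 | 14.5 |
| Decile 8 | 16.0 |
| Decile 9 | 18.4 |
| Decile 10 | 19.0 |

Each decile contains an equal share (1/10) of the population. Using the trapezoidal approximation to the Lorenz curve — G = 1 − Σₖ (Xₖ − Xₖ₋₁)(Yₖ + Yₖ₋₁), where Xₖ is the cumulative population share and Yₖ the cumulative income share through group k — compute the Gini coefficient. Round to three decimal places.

Cumulative income shares Yₖ: 0.0050, 0.0260, 0.0680, 0.1320, 0.1990, 0.3210, 0.4660, 0.6260, 0.8100, 1.0000
Σ (Xₖ−Xₖ₋₁)(Yₖ+Yₖ₋₁) = (1/10)(0.0050+0.0000) + (1/10)(0.0260+0.0050) + (1/10)(0.0680+0.0260) + (1/10)(0.1320+0.0680) + (1/10)(0.1990+0.1320) + (1/10)(0.3210+0.1990) + (1/10)(0.4660+0.3210) + (1/10)(0.6260+0.4660) + (1/10)(0.8100+0.6260) + (1/10)(1.0000+0.8100)
  = 0.0005 + 0.0031 + 0.0094 + 0.0200 + 0.0331 + 0.0520 + 0.0787 + 0.1092 + 0.1436 + 0.1810 = 0.6306
G = 1 − 0.6306 = 0.3694

0.369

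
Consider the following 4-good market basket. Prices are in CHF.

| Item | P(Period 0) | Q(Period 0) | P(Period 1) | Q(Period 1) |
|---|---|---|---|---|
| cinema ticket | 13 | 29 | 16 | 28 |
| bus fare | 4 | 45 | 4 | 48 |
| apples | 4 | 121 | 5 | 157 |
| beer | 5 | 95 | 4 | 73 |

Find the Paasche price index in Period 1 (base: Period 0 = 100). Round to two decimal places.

Paasche price index uses current-period quantities as weights.
ΣP(Period 1)·Q(Period 1) = 16×28 + 4×48 + 5×157 + 4×73 = 448 + 192 + 785 + 292 = 1717
ΣP(Period 0)·Q(Period 1) = 13×28 + 4×48 + 4×157 + 5×73 = 364 + 192 + 628 + 365 = 1549
Index = 1717 / 1549 × 100 = 110.8457

110.85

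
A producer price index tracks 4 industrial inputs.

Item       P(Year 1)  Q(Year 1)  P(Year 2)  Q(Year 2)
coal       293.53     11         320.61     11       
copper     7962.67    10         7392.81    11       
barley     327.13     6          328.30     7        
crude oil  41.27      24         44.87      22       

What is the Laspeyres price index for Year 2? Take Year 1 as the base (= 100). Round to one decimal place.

Laspeyres price index uses base-period quantities as weights.
ΣP(Year 2)·Q(Year 1) = 320.61×11 + 7392.81×10 + 328.30×6 + 44.87×24 = 3526.71 + 73928.1 + 1969.8 + 1076.88 = 80501.49
ΣP(Year 1)·Q(Year 1) = 293.53×11 + 7962.67×10 + 327.13×6 + 41.27×24 = 3228.83 + 79626.7 + 1962.78 + 990.48 = 85808.79
Index = 80501.49 / 85808.79 × 100 = 93.8150

93.8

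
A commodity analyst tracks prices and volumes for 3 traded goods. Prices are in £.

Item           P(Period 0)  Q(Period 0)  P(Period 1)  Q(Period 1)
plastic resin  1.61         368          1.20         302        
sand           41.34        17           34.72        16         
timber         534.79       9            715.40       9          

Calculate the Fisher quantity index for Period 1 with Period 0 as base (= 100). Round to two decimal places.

Laspeyres component (base-period weights):
ΣP(Period 0)Q(Period 1) = 1.61×302 + 41.34×16 + 534.79×9 = 486.22 + 661.44 + 4813.11 = 5960.77
ΣP(Period 0)Q(Period 0) = 1.61×368 + 41.34×17 + 534.79×9 = 592.48 + 702.78 + 4813.11 = 6108.37
L = 5960.77 / 6108.37 × 100 = 97.5836
Paasche component (current-period weights):
ΣP(Period 1)Q(Period 1) = 1.20×302 + 34.72×16 + 715.40×9 = 362.4 + 555.52 + 6438.6 = 7356.52
ΣP(Period 1)Q(Period 0) = 1.20×368 + 34.72×17 + 715.40×9 = 441.6 + 590.24 + 6438.6 = 7470.44
P = 7356.52 / 7470.44 × 100 = 98.4751
Fisher = √(L × P) = √(97.5836 × 98.4751) = 98.0283

98.03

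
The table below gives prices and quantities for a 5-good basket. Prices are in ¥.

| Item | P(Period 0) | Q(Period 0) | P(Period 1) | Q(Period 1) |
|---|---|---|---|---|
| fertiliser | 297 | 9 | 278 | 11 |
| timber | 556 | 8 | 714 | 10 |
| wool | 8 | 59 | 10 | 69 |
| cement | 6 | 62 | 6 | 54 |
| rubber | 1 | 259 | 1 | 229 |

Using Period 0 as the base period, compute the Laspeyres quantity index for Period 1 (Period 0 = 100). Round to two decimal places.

120.77

Laspeyres quantity index uses base-period prices as weights.
ΣP(Period 0)·Q(Period 1) = 297×11 + 556×10 + 8×69 + 6×54 + 1×229 = 3267 + 5560 + 552 + 324 + 229 = 9932
ΣP(Period 0)·Q(Period 0) = 297×9 + 556×8 + 8×59 + 6×62 + 1×259 = 2673 + 4448 + 472 + 372 + 259 = 8224
Index = 9932 / 8224 × 100 = 120.7685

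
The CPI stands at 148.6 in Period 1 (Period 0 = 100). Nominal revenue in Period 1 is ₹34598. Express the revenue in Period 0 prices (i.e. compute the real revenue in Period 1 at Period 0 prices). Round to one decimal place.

Real = Nominal ÷ (Index/100) = 34598 ÷ (148.6/100)
     = 34598 ÷ 1.486 = 23282.6380

23282.6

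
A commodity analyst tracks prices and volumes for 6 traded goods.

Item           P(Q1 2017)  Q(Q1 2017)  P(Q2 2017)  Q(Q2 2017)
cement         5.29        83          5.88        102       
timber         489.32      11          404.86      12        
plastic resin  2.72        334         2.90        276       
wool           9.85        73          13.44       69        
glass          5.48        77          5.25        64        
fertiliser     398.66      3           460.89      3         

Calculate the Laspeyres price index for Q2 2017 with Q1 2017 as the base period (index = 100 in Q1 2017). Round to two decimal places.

Laspeyres price index uses base-period quantities as weights.
ΣP(Q2 2017)·Q(Q1 2017) = 5.88×83 + 404.86×11 + 2.90×334 + 13.44×73 + 5.25×77 + 460.89×3 = 488.04 + 4453.46 + 968.6 + 981.12 + 404.25 + 1382.67 = 8678.14
ΣP(Q1 2017)·Q(Q1 2017) = 5.29×83 + 489.32×11 + 2.72×334 + 9.85×73 + 5.48×77 + 398.66×3 = 439.07 + 5382.52 + 908.48 + 719.05 + 421.96 + 1195.98 = 9067.06
Index = 8678.14 / 9067.06 × 100 = 95.7106

95.71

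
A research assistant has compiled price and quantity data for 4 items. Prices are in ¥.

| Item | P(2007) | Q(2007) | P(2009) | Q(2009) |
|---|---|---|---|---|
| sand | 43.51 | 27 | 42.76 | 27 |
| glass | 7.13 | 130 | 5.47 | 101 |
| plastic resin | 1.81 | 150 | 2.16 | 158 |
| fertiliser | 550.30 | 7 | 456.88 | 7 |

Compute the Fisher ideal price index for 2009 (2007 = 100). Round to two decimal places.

86.75

Laspeyres component (base-period weights):
ΣP(2009)Q(2007) = 42.76×27 + 5.47×130 + 2.16×150 + 456.88×7 = 1154.52 + 711.1 + 324 + 3198.16 = 5387.78
ΣP(2007)Q(2007) = 43.51×27 + 7.13×130 + 1.81×150 + 550.30×7 = 1174.77 + 926.9 + 271.5 + 3852.1 = 6225.27
L = 5387.78 / 6225.27 × 100 = 86.5469
Paasche component (current-period weights):
ΣP(2009)Q(2009) = 42.76×27 + 5.47×101 + 2.16×158 + 456.88×7 = 1154.52 + 552.47 + 341.28 + 3198.16 = 5246.43
ΣP(2007)Q(2009) = 43.51×27 + 7.13×101 + 1.81×158 + 550.30×7 = 1174.77 + 720.13 + 285.98 + 3852.1 = 6032.98
P = 5246.43 / 6032.98 × 100 = 86.9625
Fisher = √(L × P) = √(86.5469 × 86.9625) = 86.7545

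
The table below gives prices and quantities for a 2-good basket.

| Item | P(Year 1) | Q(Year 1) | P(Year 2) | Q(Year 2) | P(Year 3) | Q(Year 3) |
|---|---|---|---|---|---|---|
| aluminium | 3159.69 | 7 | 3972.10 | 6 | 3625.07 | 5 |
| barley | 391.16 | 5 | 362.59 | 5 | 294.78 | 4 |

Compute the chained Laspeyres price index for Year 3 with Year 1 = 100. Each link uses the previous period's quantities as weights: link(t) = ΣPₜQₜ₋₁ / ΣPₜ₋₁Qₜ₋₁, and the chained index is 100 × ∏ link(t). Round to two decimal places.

111.41

Link Year 1→Year 2:
ΣP(Year 2)Q(Year 1) = 3972.10×7 + 362.59×5 = 27804.7 + 1812.95 = 29617.65
ΣP(Year 1)Q(Year 1) = 3159.69×7 + 391.16×5 = 22117.83 + 1955.8 = 24073.63
link = 29617.65/24073.63 = 1.230294
Link Year 2→Year 3:
ΣP(Year 3)Q(Year 2) = 3625.07×6 + 294.78×5 = 21750.42 + 1473.9 = 23224.32
ΣP(Year 2)Q(Year 2) = 3972.10×6 + 362.59×5 = 23832.6 + 1812.95 = 25645.55
link = 23224.32/25645.55 = 0.905589
Chained index = 100 × 1.230294 × 0.905589 = 111.4141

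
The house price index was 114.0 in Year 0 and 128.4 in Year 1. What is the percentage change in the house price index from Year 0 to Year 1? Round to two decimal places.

Change = (128.4 − 114.0) / 114.0 × 100
       = 14.4 / 114.0 × 100 = 12.6316%

12.63%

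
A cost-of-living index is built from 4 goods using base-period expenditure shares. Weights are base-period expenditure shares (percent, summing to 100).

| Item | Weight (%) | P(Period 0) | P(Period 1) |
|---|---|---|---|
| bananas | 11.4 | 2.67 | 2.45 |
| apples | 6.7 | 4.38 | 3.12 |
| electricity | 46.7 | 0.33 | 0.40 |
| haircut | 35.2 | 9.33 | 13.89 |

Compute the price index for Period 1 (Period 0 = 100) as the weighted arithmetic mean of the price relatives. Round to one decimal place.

bananas: 11.4 × (2.45/2.67) = 11.4 × 0.917603 = 10.4607
apples: 6.7 × (3.12/4.38) = 6.7 × 0.712329 = 4.7726
electricity: 46.7 × (0.40/0.33) = 46.7 × 1.212121 = 56.6061
haircut: 35.2 × (13.89/9.33) = 35.2 × 1.488746 = 52.4039
Index = Σ wᵢ·(p₁ᵢ/p₀ᵢ) = 10.4607 + 4.7726 + 56.6061 + 52.4039 = 124.2432

124.2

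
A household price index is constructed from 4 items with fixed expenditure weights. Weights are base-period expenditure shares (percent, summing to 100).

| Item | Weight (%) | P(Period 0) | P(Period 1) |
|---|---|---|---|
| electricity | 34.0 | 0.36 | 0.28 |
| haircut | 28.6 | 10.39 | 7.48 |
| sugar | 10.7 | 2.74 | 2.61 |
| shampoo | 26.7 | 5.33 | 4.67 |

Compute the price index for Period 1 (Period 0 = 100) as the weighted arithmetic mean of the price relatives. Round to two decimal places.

80.62

electricity: 34.0 × (0.28/0.36) = 34.0 × 0.777778 = 26.4444
haircut: 28.6 × (7.48/10.39) = 28.6 × 0.719923 = 20.5898
sugar: 10.7 × (2.61/2.74) = 10.7 × 0.952555 = 10.1923
shampoo: 26.7 × (4.67/5.33) = 26.7 × 0.876173 = 23.3938
Index = Σ wᵢ·(p₁ᵢ/p₀ᵢ) = 26.4444 + 20.5898 + 10.1923 + 23.3938 = 80.6204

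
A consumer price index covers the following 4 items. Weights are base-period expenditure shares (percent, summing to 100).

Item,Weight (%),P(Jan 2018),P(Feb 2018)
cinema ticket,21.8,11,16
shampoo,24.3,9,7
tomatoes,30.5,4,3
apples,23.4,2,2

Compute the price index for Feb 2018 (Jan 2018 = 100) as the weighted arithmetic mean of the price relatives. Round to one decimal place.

cinema ticket: 21.8 × (16/11) = 21.8 × 1.454545 = 31.7091
shampoo: 24.3 × (7/9) = 24.3 × 0.777778 = 18.9000
tomatoes: 30.5 × (3/4) = 30.5 × 0.750000 = 22.8750
apples: 23.4 × (2/2) = 23.4 × 1.000000 = 23.4000
Index = Σ wᵢ·(p₁ᵢ/p₀ᵢ) = 31.7091 + 18.9000 + 22.8750 + 23.4000 = 96.8841

96.9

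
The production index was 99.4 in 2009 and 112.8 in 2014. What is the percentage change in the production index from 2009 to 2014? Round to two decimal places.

Change = (112.8 − 99.4) / 99.4 × 100
       = 13.4 / 99.4 × 100 = 13.4809%

13.48%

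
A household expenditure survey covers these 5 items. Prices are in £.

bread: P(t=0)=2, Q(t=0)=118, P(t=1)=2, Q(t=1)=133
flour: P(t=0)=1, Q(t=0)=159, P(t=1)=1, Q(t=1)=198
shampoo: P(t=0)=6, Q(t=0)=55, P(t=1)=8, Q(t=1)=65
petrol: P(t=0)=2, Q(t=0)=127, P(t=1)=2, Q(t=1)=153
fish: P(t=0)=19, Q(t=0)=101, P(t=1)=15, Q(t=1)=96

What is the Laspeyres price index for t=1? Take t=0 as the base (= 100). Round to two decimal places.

89.86

Laspeyres price index uses base-period quantities as weights.
ΣP(t=1)·Q(t=0) = 2×118 + 1×159 + 8×55 + 2×127 + 15×101 = 236 + 159 + 440 + 254 + 1515 = 2604
ΣP(t=0)·Q(t=0) = 2×118 + 1×159 + 6×55 + 2×127 + 19×101 = 236 + 159 + 330 + 254 + 1919 = 2898
Index = 2604 / 2898 × 100 = 89.8551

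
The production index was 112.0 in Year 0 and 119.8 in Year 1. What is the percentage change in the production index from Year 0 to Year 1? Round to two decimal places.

6.96%

Change = (119.8 − 112.0) / 112.0 × 100
       = 7.8 / 112.0 × 100 = 6.9643%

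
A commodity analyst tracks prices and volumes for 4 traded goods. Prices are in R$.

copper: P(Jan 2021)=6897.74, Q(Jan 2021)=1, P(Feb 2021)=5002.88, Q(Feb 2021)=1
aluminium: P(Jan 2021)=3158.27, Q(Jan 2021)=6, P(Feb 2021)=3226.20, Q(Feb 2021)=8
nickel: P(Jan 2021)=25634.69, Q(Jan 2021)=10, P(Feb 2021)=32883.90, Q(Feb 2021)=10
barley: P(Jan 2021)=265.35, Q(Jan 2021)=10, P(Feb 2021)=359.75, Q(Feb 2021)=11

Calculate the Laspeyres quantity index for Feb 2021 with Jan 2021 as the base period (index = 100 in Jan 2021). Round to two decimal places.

102.31

Laspeyres quantity index uses base-period prices as weights.
ΣP(Jan 2021)·Q(Feb 2021) = 6897.74×1 + 3158.27×8 + 25634.69×10 + 265.35×11 = 6897.74 + 25266.16 + 256346.9 + 2918.85 = 291429.65
ΣP(Jan 2021)·Q(Jan 2021) = 6897.74×1 + 3158.27×6 + 25634.69×10 + 265.35×10 = 6897.74 + 18949.62 + 256346.9 + 2653.5 = 284847.76
Index = 291429.65 / 284847.76 × 100 = 102.3107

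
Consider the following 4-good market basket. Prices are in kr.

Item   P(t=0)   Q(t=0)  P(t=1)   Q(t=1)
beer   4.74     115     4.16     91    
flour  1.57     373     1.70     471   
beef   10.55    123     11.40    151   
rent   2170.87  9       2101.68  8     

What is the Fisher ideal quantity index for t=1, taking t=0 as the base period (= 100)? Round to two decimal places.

Laspeyres component (base-period weights):
ΣP(t=0)Q(t=1) = 4.74×91 + 1.57×471 + 10.55×151 + 2170.87×8 = 431.34 + 739.47 + 1593.05 + 17366.96 = 20130.82
ΣP(t=0)Q(t=0) = 4.74×115 + 1.57×373 + 10.55×123 + 2170.87×9 = 545.1 + 585.61 + 1297.65 + 19537.83 = 21966.19
L = 20130.82 / 21966.19 × 100 = 91.6446
Paasche component (current-period weights):
ΣP(t=1)Q(t=1) = 4.16×91 + 1.70×471 + 11.40×151 + 2101.68×8 = 378.56 + 800.7 + 1721.4 + 16813.44 = 19714.1
ΣP(t=1)Q(t=0) = 4.16×115 + 1.70×373 + 11.40×123 + 2101.68×9 = 478.4 + 634.1 + 1402.2 + 18915.12 = 21429.82
P = 19714.1 / 21429.82 × 100 = 91.9938
Fisher = √(L × P) = √(91.6446 × 91.9938) = 91.8190

91.82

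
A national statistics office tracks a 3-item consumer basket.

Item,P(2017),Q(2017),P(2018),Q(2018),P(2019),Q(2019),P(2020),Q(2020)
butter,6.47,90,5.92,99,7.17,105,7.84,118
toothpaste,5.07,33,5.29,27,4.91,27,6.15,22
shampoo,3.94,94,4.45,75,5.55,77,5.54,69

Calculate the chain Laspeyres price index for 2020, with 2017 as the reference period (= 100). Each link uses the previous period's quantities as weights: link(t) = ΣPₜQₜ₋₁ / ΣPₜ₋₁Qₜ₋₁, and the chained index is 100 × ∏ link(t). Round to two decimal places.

128.39

Link 2017→2018:
ΣP(2018)Q(2017) = 5.92×90 + 5.29×33 + 4.45×94 = 532.8 + 174.57 + 418.3 = 1125.67
ΣP(2017)Q(2017) = 6.47×90 + 5.07×33 + 3.94×94 = 582.3 + 167.31 + 370.36 = 1119.97
link = 1125.67/1119.97 = 1.005089
Link 2018→2019:
ΣP(2019)Q(2018) = 7.17×99 + 4.91×27 + 5.55×75 = 709.83 + 132.57 + 416.25 = 1258.65
ΣP(2018)Q(2018) = 5.92×99 + 5.29×27 + 4.45×75 = 586.08 + 142.83 + 333.75 = 1062.66
link = 1258.65/1062.66 = 1.184433
Link 2019→2020:
ΣP(2020)Q(2019) = 7.84×105 + 6.15×27 + 5.54×77 = 823.2 + 166.05 + 426.58 = 1415.83
ΣP(2019)Q(2019) = 7.17×105 + 4.91×27 + 5.55×77 = 752.85 + 132.57 + 427.35 = 1312.77
link = 1415.83/1312.77 = 1.078506
Chained index = 100 × 1.005089 × 1.184433 × 1.078506 = 128.3920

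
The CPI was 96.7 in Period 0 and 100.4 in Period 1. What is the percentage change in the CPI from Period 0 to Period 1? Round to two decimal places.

Change = (100.4 − 96.7) / 96.7 × 100
       = 3.7 / 96.7 × 100 = 3.8263%

3.83%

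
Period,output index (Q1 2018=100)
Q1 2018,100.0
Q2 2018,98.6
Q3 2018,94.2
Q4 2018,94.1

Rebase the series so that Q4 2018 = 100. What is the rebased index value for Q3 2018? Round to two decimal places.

Rebased(Q3 2018) = 94.2 / 94.1 × 100 = 100.1063

100.11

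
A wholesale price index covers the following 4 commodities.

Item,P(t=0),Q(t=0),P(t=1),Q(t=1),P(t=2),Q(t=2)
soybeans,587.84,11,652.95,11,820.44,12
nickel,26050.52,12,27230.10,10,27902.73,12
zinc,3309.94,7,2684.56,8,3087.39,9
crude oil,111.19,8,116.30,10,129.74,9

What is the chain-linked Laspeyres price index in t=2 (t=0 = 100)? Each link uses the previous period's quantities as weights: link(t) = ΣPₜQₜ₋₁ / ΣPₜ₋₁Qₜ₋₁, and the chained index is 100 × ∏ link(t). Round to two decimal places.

Link t=0→t=1:
ΣP(t=1)Q(t=0) = 652.95×11 + 27230.10×12 + 2684.56×7 + 116.30×8 = 7182.45 + 326761.2 + 18791.92 + 930.4 = 353665.97
ΣP(t=0)Q(t=0) = 587.84×11 + 26050.52×12 + 3309.94×7 + 111.19×8 = 6466.24 + 312606.24 + 23169.58 + 889.52 = 343131.58
link = 353665.97/343131.58 = 1.030701
Link t=1→t=2:
ΣP(t=2)Q(t=1) = 820.44×11 + 27902.73×10 + 3087.39×8 + 129.74×10 = 9024.84 + 279027.3 + 24699.12 + 1297.4 = 314048.66
ΣP(t=1)Q(t=1) = 652.95×11 + 27230.10×10 + 2684.56×8 + 116.30×10 = 7182.45 + 272301 + 21476.48 + 1163 = 302122.93
link = 314048.66/302122.93 = 1.039473
Chained index = 100 × 1.030701 × 1.039473 = 107.1386

107.14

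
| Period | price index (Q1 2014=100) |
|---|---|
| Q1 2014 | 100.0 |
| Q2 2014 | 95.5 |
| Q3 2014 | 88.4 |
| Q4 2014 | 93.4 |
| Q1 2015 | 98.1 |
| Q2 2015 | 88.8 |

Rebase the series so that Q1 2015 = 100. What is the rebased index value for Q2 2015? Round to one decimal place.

90.5

Rebased(Q2 2015) = 88.8 / 98.1 × 100 = 90.5199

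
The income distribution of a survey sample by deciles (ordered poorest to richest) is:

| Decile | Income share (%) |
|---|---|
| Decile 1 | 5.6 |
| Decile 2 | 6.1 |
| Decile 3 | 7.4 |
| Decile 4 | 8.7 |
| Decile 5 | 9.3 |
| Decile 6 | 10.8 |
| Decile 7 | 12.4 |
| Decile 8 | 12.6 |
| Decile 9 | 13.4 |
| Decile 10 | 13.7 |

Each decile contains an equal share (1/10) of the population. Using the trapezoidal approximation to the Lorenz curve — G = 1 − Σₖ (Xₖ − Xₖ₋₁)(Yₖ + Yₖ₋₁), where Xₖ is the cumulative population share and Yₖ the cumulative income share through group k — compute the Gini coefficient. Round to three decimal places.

0.163

Cumulative income shares Yₖ: 0.0560, 0.1170, 0.1910, 0.2780, 0.3710, 0.4790, 0.6030, 0.7290, 0.8630, 1.0000
Σ (Xₖ−Xₖ₋₁)(Yₖ+Yₖ₋₁) = (1/10)(0.0560+0.0000) + (1/10)(0.1170+0.0560) + (1/10)(0.1910+0.1170) + (1/10)(0.2780+0.1910) + (1/10)(0.3710+0.2780) + (1/10)(0.4790+0.3710) + (1/10)(0.6030+0.4790) + (1/10)(0.7290+0.6030) + (1/10)(0.8630+0.7290) + (1/10)(1.0000+0.8630)
  = 0.0056 + 0.0173 + 0.0308 + 0.0469 + 0.0649 + 0.0850 + 0.1082 + 0.1332 + 0.1592 + 0.1863 = 0.8374
G = 1 − 0.8374 = 0.1626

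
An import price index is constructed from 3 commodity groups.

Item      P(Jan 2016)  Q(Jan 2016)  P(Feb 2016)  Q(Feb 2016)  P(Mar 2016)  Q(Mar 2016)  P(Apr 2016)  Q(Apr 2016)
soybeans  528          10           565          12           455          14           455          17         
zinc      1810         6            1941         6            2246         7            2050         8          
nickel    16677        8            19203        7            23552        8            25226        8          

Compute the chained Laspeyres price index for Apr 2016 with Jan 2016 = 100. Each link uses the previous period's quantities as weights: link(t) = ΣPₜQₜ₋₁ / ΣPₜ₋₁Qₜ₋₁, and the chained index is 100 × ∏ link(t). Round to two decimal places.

Link Jan 2016→Feb 2016:
ΣP(Feb 2016)Q(Jan 2016) = 565×10 + 1941×6 + 19203×8 = 5650 + 11646 + 153624 = 170920
ΣP(Jan 2016)Q(Jan 2016) = 528×10 + 1810×6 + 16677×8 = 5280 + 10860 + 133416 = 149556
link = 170920/149556 = 1.142850
Link Feb 2016→Mar 2016:
ΣP(Mar 2016)Q(Feb 2016) = 455×12 + 2246×6 + 23552×7 = 5460 + 13476 + 164864 = 183800
ΣP(Feb 2016)Q(Feb 2016) = 565×12 + 1941×6 + 19203×7 = 6780 + 11646 + 134421 = 152847
link = 183800/152847 = 1.202510
Link Mar 2016→Apr 2016:
ΣP(Apr 2016)Q(Mar 2016) = 455×14 + 2050×7 + 25226×8 = 6370 + 14350 + 201808 = 222528
ΣP(Mar 2016)Q(Mar 2016) = 455×14 + 2246×7 + 23552×8 = 6370 + 15722 + 188416 = 210508
link = 222528/210508 = 1.057100
Chained index = 100 × 1.142850 × 1.202510 × 1.057100 = 145.2759

145.28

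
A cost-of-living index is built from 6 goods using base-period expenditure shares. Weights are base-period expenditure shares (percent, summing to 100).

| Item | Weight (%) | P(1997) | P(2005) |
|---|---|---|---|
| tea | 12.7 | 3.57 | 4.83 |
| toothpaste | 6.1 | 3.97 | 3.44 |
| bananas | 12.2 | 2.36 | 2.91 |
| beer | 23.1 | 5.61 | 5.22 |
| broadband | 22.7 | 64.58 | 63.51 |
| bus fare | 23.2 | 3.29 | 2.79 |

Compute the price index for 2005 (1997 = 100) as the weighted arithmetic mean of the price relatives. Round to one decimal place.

tea: 12.7 × (4.83/3.57) = 12.7 × 1.352941 = 17.1824
toothpaste: 6.1 × (3.44/3.97) = 6.1 × 0.866499 = 5.2856
bananas: 12.2 × (2.91/2.36) = 12.2 × 1.233051 = 15.0432
beer: 23.1 × (5.22/5.61) = 23.1 × 0.930481 = 21.4941
broadband: 22.7 × (63.51/64.58) = 22.7 × 0.983431 = 22.3239
bus fare: 23.2 × (2.79/3.29) = 23.2 × 0.848024 = 19.6742
Index = Σ wᵢ·(p₁ᵢ/p₀ᵢ) = 17.1824 + 5.2856 + 15.0432 + 21.4941 + 22.3239 + 19.6742 = 101.0034

101.0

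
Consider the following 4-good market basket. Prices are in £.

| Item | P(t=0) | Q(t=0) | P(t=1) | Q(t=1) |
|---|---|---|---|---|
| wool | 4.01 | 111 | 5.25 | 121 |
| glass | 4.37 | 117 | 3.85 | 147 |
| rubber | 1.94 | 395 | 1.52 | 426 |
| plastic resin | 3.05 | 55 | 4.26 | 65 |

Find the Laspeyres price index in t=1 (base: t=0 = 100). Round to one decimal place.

Laspeyres price index uses base-period quantities as weights.
ΣP(t=1)·Q(t=0) = 5.25×111 + 3.85×117 + 1.52×395 + 4.26×55 = 582.75 + 450.45 + 600.4 + 234.3 = 1867.9
ΣP(t=0)·Q(t=0) = 4.01×111 + 4.37×117 + 1.94×395 + 3.05×55 = 445.11 + 511.29 + 766.3 + 167.75 = 1890.45
Index = 1867.9 / 1890.45 × 100 = 98.8072

98.8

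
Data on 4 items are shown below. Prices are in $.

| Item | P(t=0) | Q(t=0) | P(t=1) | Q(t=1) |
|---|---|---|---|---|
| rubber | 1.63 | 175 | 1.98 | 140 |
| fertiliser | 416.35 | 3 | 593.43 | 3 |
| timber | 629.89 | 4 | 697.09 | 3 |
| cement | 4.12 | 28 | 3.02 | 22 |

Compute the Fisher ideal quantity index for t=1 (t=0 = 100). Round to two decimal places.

Laspeyres component (base-period weights):
ΣP(t=0)Q(t=1) = 1.63×140 + 416.35×3 + 629.89×3 + 4.12×22 = 228.2 + 1249.05 + 1889.67 + 90.64 = 3457.56
ΣP(t=0)Q(t=0) = 1.63×175 + 416.35×3 + 629.89×4 + 4.12×28 = 285.25 + 1249.05 + 2519.56 + 115.36 = 4169.22
L = 3457.56 / 4169.22 × 100 = 82.9306
Paasche component (current-period weights):
ΣP(t=1)Q(t=1) = 1.98×140 + 593.43×3 + 697.09×3 + 3.02×22 = 277.2 + 1780.29 + 2091.27 + 66.44 = 4215.2
ΣP(t=1)Q(t=0) = 1.98×175 + 593.43×3 + 697.09×4 + 3.02×28 = 346.5 + 1780.29 + 2788.36 + 84.56 = 4999.71
P = 4215.2 / 4999.71 × 100 = 84.3089
Fisher = √(L × P) = √(82.9306 × 84.3089) = 83.6169

83.62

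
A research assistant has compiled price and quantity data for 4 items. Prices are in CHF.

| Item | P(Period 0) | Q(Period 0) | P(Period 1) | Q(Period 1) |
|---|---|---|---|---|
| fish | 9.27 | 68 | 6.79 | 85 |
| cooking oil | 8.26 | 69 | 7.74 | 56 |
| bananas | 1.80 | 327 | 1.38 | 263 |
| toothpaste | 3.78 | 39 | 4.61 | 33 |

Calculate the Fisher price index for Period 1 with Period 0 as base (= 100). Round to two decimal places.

Laspeyres component (base-period weights):
ΣP(Period 1)Q(Period 0) = 6.79×68 + 7.74×69 + 1.38×327 + 4.61×39 = 461.72 + 534.06 + 451.26 + 179.79 = 1626.83
ΣP(Period 0)Q(Period 0) = 9.27×68 + 8.26×69 + 1.80×327 + 3.78×39 = 630.36 + 569.94 + 588.6 + 147.42 = 1936.32
L = 1626.83 / 1936.32 × 100 = 84.0166
Paasche component (current-period weights):
ΣP(Period 1)Q(Period 1) = 6.79×85 + 7.74×56 + 1.38×263 + 4.61×33 = 577.15 + 433.44 + 362.94 + 152.13 = 1525.66
ΣP(Period 0)Q(Period 1) = 9.27×85 + 8.26×56 + 1.80×263 + 3.78×33 = 787.95 + 462.56 + 473.4 + 124.74 = 1848.65
P = 1525.66 / 1848.65 × 100 = 82.5283
Fisher = √(L × P) = √(84.0166 × 82.5283) = 83.2691

83.27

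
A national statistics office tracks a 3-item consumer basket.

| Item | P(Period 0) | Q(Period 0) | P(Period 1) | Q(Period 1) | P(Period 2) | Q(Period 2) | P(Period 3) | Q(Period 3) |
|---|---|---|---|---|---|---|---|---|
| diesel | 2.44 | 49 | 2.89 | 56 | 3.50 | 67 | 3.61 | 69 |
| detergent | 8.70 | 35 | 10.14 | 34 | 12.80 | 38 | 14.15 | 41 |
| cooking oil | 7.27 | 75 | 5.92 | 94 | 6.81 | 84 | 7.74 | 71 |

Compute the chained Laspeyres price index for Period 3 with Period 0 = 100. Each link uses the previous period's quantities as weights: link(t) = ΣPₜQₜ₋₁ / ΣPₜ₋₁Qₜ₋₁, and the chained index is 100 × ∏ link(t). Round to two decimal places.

128.31

Link Period 0→Period 1:
ΣP(Period 1)Q(Period 0) = 2.89×49 + 10.14×35 + 5.92×75 = 141.61 + 354.9 + 444 = 940.51
ΣP(Period 0)Q(Period 0) = 2.44×49 + 8.70×35 + 7.27×75 = 119.56 + 304.5 + 545.25 = 969.31
link = 940.51/969.31 = 0.970288
Link Period 1→Period 2:
ΣP(Period 2)Q(Period 1) = 3.50×56 + 12.80×34 + 6.81×94 = 196 + 435.2 + 640.14 = 1271.34
ΣP(Period 1)Q(Period 1) = 2.89×56 + 10.14×34 + 5.92×94 = 161.84 + 344.76 + 556.48 = 1063.08
link = 1271.34/1063.08 = 1.195902
Link Period 2→Period 3:
ΣP(Period 3)Q(Period 2) = 3.61×67 + 14.15×38 + 7.74×84 = 241.87 + 537.7 + 650.16 = 1429.73
ΣP(Period 2)Q(Period 2) = 3.50×67 + 12.80×38 + 6.81×84 = 234.5 + 486.4 + 572.04 = 1292.94
link = 1429.73/1292.94 = 1.105798
Chained index = 100 × 0.970288 × 1.195902 × 1.105798 = 128.3134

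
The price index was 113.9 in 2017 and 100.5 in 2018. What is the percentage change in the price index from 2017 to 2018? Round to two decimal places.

-11.76%

Change = (100.5 − 113.9) / 113.9 × 100
       = -13.4 / 113.9 × 100 = -11.7647%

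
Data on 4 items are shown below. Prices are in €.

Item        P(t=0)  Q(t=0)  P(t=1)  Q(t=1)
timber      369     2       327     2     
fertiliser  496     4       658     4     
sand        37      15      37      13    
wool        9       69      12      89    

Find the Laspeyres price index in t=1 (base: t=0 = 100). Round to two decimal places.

119.78

Laspeyres price index uses base-period quantities as weights.
ΣP(t=1)·Q(t=0) = 327×2 + 658×4 + 37×15 + 12×69 = 654 + 2632 + 555 + 828 = 4669
ΣP(t=0)·Q(t=0) = 369×2 + 496×4 + 37×15 + 9×69 = 738 + 1984 + 555 + 621 = 3898
Index = 4669 / 3898 × 100 = 119.7794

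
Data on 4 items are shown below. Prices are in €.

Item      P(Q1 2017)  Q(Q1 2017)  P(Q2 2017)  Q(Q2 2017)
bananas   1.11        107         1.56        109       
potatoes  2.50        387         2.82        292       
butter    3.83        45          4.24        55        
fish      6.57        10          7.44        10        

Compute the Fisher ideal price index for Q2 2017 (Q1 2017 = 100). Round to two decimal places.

115.22

Laspeyres component (base-period weights):
ΣP(Q2 2017)Q(Q1 2017) = 1.56×107 + 2.82×387 + 4.24×45 + 7.44×10 = 166.92 + 1091.34 + 190.8 + 74.4 = 1523.46
ΣP(Q1 2017)Q(Q1 2017) = 1.11×107 + 2.50×387 + 3.83×45 + 6.57×10 = 118.77 + 967.5 + 172.35 + 65.7 = 1324.32
L = 1523.46 / 1324.32 × 100 = 115.0372
Paasche component (current-period weights):
ΣP(Q2 2017)Q(Q2 2017) = 1.56×109 + 2.82×292 + 4.24×55 + 7.44×10 = 170.04 + 823.44 + 233.2 + 74.4 = 1301.08
ΣP(Q1 2017)Q(Q2 2017) = 1.11×109 + 2.50×292 + 3.83×55 + 6.57×10 = 120.99 + 730 + 210.65 + 65.7 = 1127.34
P = 1301.08 / 1127.34 × 100 = 115.4115
Fisher = √(L × P) = √(115.0372 × 115.4115) = 115.2242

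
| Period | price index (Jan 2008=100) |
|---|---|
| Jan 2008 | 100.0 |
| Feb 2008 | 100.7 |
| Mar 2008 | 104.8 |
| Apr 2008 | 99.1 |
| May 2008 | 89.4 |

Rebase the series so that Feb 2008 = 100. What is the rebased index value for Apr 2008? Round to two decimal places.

98.41

Rebased(Apr 2008) = 99.1 / 100.7 × 100 = 98.4111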